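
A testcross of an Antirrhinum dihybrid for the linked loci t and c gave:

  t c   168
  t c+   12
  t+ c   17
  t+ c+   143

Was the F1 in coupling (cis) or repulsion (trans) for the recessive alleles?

cis

The two most frequent classes are t+ c+ (143) and t c (168); these are the parental (non-recombinant) types.
So the F1 carried t+ c+ on one chromosome and t c on the other — the recessive alleles are on the same chromosome (cis / coupling).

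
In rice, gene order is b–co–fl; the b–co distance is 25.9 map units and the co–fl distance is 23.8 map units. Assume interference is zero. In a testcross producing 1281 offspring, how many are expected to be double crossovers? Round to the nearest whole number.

Map distances give recombination frequencies of 0.259 and 0.238 for the two intervals.
With no interference, expected double-crossover frequency = 0.259 × 0.238 = 0.06164.
Expected number = 0.06164 × 1281 = 78.96 ≈ 79.

79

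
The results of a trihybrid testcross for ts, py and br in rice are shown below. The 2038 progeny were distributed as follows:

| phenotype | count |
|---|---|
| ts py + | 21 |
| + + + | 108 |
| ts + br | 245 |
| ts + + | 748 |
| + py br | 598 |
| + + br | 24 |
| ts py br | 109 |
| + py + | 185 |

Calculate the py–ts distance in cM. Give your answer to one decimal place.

12.9 cM

The two most frequent reciprocal classes, ts + + and + py br, are the parental types, so the F1 was ts + + / + py br.
The two rarest classes, ts py + and + + br, are the double crossovers. Comparing them with the parentals, only the py allele has switched, so py is the middle locus and the order is ts – py – br.
Crossovers in the ts–py interval produce the single-crossover classes + + + and ts py br (108 + 109 = 217) plus the double crossovers (45).
RF(ts–py) = (217 + 45) / 2038 = 262/2038 = 0.1286 → 12.9 cM.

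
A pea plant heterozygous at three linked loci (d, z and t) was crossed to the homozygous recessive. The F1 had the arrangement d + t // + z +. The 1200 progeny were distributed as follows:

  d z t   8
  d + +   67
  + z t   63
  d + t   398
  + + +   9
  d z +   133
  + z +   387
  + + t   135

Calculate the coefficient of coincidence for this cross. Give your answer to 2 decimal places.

0.49

The two rarest classes, d z t and + + +, are the double crossovers. Comparing them with the parentals, only the z allele has switched, so z is the middle locus and the order is d – z – t.
d–z: (268 + 17)/1200 = 0.2375; z–t: (130 + 17)/1200 = 0.1225.
Expected DCO frequency = 0.2375 × 0.1225 ≈ 0.02909; observed = 17/1200 ≈ 0.01417.
Coefficient of coincidence = 0.01417/0.02909 ≈ 0.49.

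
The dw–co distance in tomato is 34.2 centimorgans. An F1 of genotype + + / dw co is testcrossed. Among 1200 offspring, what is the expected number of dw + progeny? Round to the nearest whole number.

A map distance of 34.2 centimorgans corresponds to a recombination frequency of 0.342.
The F1 is + + / dw co, so dw + is a recombinant gamete class with expected frequency r/2 = 0.342/2 = 0.1710.
Expected number = 0.1710 × 1200 = 205.20 ≈ 205.

205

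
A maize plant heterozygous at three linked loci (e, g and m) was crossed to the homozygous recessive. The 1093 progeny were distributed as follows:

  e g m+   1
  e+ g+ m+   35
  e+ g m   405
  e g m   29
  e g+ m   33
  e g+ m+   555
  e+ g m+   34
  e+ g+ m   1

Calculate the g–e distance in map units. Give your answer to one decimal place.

6.0 map units

The two most frequent reciprocal classes, e+ g m and e g+ m+, are the parental types, so the F1 was e+ g m / e g+ m+.
The two rarest classes, e+ g+ m and e g m+, are the double crossovers. Comparing them with the parentals, only the g allele has switched, so g is the middle locus and the order is e – g – m.
Crossovers in the e–g interval produce the single-crossover classes e g m and e+ g+ m+ (29 + 35 = 64) plus the double crossovers (2).
RF(e–g) = (64 + 2) / 1093 = 66/1093 = 0.0604 → 6.0 map units.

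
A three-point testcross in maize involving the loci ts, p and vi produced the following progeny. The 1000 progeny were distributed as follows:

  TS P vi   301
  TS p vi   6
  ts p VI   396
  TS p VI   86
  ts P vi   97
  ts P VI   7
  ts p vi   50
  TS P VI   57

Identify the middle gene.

The two most frequent reciprocal classes, TS P vi and ts p VI, are the parental types, so the F1 was TS P vi / ts p VI.
The two rarest classes, TS p vi and ts P VI, are the double crossovers. Comparing them with the parentals, only the p allele has switched, so p is the middle locus and the order is vi – p – ts.

p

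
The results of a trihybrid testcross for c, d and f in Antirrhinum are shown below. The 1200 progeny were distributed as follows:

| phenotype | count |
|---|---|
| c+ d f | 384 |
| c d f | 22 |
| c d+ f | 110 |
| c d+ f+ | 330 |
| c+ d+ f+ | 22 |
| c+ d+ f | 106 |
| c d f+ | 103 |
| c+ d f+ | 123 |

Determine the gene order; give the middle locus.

c

The two most frequent reciprocal classes, c+ d f and c d+ f+, are the parental types, so the F1 was c+ d f / c d+ f+.
The two rarest classes, c d f and c+ d+ f+, are the double crossovers. Comparing them with the parentals, only the c allele has switched, so c is the middle locus and the order is f – c – d.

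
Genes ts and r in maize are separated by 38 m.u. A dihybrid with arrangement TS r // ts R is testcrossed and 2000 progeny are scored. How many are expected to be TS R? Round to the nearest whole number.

380

A map distance of 38 m.u. corresponds to a recombination frequency of 0.380.
The F1 is TS r / ts R, so TS R is a recombinant gamete class with expected frequency r/2 = 0.380/2 = 0.1900.
Expected number = 0.1900 × 2000 = 380.00 ≈ 380.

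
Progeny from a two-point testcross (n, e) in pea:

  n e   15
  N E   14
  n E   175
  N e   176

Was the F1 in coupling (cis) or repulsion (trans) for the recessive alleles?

The two most frequent classes are N e (176) and n E (175); these are the parental (non-recombinant) types.
So the F1 carried N e on one chromosome and n E on the other — the recessive alleles are on opposite chromosomes (trans / repulsion).

trans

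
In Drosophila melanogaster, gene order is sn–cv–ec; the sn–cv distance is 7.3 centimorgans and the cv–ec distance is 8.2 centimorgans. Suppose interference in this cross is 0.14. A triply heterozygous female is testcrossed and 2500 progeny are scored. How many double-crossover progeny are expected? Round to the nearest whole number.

13

Map distances give recombination frequencies of 0.073 and 0.082 for the two intervals.
With interference 0.14 (so coincidence = 0.86), expected double-crossover frequency = 0.073 × 0.082 × 0.86 = 0.00515.
Expected number = 0.00515 × 2500 = 12.87 ≈ 13.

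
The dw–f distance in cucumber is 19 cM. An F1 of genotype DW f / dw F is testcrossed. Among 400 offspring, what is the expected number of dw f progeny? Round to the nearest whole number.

38

A map distance of 19 cM corresponds to a recombination frequency of 0.190.
The F1 is DW f / dw F, so dw f is a recombinant gamete class with expected frequency r/2 = 0.190/2 = 0.0950.
Expected number = 0.0950 × 400 = 38.00 ≈ 38.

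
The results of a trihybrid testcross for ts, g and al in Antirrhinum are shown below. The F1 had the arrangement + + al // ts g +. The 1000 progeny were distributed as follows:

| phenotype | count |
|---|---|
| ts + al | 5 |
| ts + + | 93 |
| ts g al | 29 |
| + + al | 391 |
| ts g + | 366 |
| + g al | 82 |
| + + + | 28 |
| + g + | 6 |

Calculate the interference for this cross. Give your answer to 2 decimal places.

0.13

The two rarest classes, ts + al and + g +, are the double crossovers. Comparing them with the parentals, only the ts allele has switched, so ts is the middle locus and the order is al – ts – g.
al–ts: (57 + 11)/1000 = 0.0680; ts–g: (175 + 11)/1000 = 0.1860.
Expected DCO frequency = 0.0680 × 0.1860 ≈ 0.01265; observed = 11/1000 ≈ 0.01100.
Coefficient of coincidence = 0.01100/0.01265 ≈ 0.87; interference = 1 − 0.87 = 0.13.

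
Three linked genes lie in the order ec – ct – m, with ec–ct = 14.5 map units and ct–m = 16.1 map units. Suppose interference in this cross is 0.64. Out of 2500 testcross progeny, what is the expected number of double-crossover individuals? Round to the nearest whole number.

21

Map distances give recombination frequencies of 0.145 and 0.161 for the two intervals.
With interference 0.64 (so coincidence = 0.36), expected double-crossover frequency = 0.145 × 0.161 × 0.36 = 0.00840.
Expected number = 0.00840 × 2500 = 21.01 ≈ 21.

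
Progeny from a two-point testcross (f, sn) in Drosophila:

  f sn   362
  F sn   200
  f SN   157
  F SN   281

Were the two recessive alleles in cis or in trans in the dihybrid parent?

cis

The two most frequent classes are F SN (281) and f sn (362); these are the parental (non-recombinant) types.
So the F1 carried F SN on one chromosome and f sn on the other — the recessive alleles are on the same chromosome (cis / coupling).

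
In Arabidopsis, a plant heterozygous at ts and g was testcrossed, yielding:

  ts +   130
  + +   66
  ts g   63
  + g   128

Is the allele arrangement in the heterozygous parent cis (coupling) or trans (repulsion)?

trans

The two most frequent classes are + g (128) and ts + (130); these are the parental (non-recombinant) types.
So the F1 carried + g on one chromosome and ts + on the other — the recessive alleles are on opposite chromosomes (trans / repulsion).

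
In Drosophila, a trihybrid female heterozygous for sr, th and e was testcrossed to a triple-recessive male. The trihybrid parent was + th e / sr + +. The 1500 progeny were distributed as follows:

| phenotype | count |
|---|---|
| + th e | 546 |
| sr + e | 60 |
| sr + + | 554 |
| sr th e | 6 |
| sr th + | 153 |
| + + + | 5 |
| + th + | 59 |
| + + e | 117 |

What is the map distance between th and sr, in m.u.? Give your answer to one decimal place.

The two rarest classes, sr th e and + + +, are the double crossovers. Comparing them with the parentals, only the sr allele has switched, so sr is the middle locus and the order is e – sr – th.
Crossovers in the sr–th interval produce the single-crossover classes + + e and sr th + (117 + 153 = 270) plus the double crossovers (11).
RF(sr–th) = (270 + 11) / 1500 = 281/1500 = 0.1873 → 18.7 m.u.

18.7 m.u.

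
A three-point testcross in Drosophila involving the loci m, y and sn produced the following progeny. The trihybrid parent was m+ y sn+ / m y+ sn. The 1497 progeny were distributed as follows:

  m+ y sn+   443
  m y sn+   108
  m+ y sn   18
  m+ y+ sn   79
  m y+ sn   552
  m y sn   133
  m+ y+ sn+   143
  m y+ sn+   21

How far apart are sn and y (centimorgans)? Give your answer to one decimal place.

21.0 centimorgans

The two rarest classes, m+ y sn and m y+ sn+, are the double crossovers. Comparing them with the parentals, only the sn allele has switched, so sn is the middle locus and the order is m – sn – y.
Crossovers in the sn–y interval produce the single-crossover classes m+ y+ sn+ and m y sn (143 + 133 = 276) plus the double crossovers (39).
RF(sn–y) = (276 + 39) / 1497 = 315/1497 = 0.2104 → 21.0 centimorgans.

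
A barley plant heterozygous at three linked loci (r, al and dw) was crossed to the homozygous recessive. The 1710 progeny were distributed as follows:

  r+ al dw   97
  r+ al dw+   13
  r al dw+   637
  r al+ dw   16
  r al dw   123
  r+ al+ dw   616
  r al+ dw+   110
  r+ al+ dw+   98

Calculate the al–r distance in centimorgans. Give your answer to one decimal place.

13.8 centimorgans

The two most frequent reciprocal classes, r al dw+ and r+ al+ dw, are the parental types, so the F1 was r al dw+ / r+ al+ dw.
The two rarest classes, r+ al dw+ and r al+ dw, are the double crossovers. Comparing them with the parentals, only the r allele has switched, so r is the middle locus and the order is dw – r – al.
Crossovers in the r–al interval produce the single-crossover classes r al+ dw+ and r+ al dw (110 + 97 = 207) plus the double crossovers (29).
RF(r–al) = (207 + 29) / 1710 = 236/1710 = 0.1380 → 13.8 centimorgans.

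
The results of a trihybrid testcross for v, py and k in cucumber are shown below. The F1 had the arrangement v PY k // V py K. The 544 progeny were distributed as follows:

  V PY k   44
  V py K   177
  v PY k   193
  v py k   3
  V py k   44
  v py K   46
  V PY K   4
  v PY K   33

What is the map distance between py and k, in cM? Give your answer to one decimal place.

15.4 cM

The two rarest classes, v py k and V PY K, are the double crossovers. Comparing them with the parentals, only the py allele has switched, so py is the middle locus and the order is v – py – k.
Crossovers in the py–k interval produce the single-crossover classes v PY K and V py k (33 + 44 = 77) plus the double crossovers (7).
RF(py–k) = (77 + 7) / 544 = 84/544 = 0.1544 → 15.4 cM.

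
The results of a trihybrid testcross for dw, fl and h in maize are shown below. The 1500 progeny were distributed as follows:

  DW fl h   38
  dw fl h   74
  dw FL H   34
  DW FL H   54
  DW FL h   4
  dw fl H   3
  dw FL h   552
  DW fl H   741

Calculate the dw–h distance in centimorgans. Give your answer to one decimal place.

The two most frequent reciprocal classes, DW fl H and dw FL h, are the parental types, so the F1 was DW fl H / dw FL h.
The two rarest classes, dw fl H and DW FL h, are the double crossovers. Comparing them with the parentals, only the dw allele has switched, so dw is the middle locus and the order is fl – dw – h.
Crossovers in the dw–h interval produce the single-crossover classes DW fl h and dw FL H (38 + 34 = 72) plus the double crossovers (7).
RF(dw–h) = (72 + 7) / 1500 = 79/1500 = 0.0527 → 5.3 centimorgans.

5.3 centimorgans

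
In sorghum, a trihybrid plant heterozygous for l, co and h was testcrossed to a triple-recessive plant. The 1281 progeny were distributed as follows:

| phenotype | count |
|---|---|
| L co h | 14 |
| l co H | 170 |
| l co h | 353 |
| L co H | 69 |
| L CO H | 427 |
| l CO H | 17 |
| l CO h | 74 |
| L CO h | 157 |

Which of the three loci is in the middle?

The two most frequent reciprocal classes, L CO H and l co h, are the parental types, so the F1 was L CO H / l co h.
The two rarest classes, l CO H and L co h, are the double crossovers. Comparing them with the parentals, only the l allele has switched, so l is the middle locus and the order is h – l – co.

l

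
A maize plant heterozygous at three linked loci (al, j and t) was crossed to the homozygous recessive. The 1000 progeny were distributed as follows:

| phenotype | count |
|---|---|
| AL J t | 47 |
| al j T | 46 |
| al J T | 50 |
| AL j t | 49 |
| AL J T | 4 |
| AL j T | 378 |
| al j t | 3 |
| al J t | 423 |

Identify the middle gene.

The two most frequent reciprocal classes, AL j T and al J t, are the parental types, so the F1 was AL j T / al J t.
The two rarest classes, AL J T and al j t, are the double crossovers. Comparing them with the parentals, only the j allele has switched, so j is the middle locus and the order is t – j – al.

j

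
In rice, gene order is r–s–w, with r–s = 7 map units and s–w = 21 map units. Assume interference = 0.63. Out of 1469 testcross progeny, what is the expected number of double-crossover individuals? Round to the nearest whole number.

8

Map distances give recombination frequencies of 0.070 and 0.210 for the two intervals.
With interference 0.63 (so coincidence = 0.37), expected double-crossover frequency = 0.070 × 0.210 × 0.37 = 0.00544.
Expected number = 0.00544 × 1469 = 7.99 ≈ 8.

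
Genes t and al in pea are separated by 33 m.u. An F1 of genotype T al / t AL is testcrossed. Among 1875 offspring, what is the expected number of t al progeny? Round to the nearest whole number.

309

A map distance of 33 m.u. corresponds to a recombination frequency of 0.330.
The F1 is T al / t AL, so t al is a recombinant gamete class with expected frequency r/2 = 0.330/2 = 0.1650.
Expected number = 0.1650 × 1875 = 309.38 ≈ 309.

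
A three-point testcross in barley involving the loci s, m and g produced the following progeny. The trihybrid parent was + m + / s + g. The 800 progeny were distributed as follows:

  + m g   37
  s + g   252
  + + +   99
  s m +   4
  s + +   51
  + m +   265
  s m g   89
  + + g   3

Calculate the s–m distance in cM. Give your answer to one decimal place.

24.4 cM

The two rarest classes, s m + and + + g, are the double crossovers. Comparing them with the parentals, only the s allele has switched, so s is the middle locus and the order is m – s – g.
Crossovers in the m–s interval produce the single-crossover classes + + + and s m g (99 + 89 = 188) plus the double crossovers (7).
RF(m–s) = (188 + 7) / 800 = 195/800 = 0.2437 → 24.4 cM.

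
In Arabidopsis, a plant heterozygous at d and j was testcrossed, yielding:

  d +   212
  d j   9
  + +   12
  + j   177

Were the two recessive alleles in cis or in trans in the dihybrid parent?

trans

The two most frequent classes are + j (177) and d + (212); these are the parental (non-recombinant) types.
So the F1 carried + j on one chromosome and d + on the other — the recessive alleles are on opposite chromosomes (trans / repulsion).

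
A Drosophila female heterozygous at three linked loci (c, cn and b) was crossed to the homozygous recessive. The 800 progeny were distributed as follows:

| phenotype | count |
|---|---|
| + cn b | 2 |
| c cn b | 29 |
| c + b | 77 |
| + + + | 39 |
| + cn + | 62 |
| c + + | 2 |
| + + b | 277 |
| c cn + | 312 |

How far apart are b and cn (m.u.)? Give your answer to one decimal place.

The two most frequent reciprocal classes, c cn + and + + b, are the parental types, so the F1 was c cn + / + + b.
The two rarest classes, c + + and + cn b, are the double crossovers. Comparing them with the parentals, only the cn allele has switched, so cn is the middle locus and the order is c – cn – b.
Crossovers in the cn–b interval produce the single-crossover classes c cn b and + + + (29 + 39 = 68) plus the double crossovers (4).
RF(cn–b) = (68 + 4) / 800 = 72/800 = 0.0900 → 9.0 m.u.

9.0 m.u.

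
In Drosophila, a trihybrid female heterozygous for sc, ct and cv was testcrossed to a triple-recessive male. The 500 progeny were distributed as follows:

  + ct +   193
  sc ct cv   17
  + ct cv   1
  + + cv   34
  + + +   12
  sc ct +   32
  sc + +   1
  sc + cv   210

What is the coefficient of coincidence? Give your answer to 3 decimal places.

The two most frequent reciprocal classes, sc + cv and + ct +, are the parental types, so the F1 was sc + cv / + ct +.
The two rarest classes, sc + + and + ct cv, are the double crossovers. Comparing them with the parentals, only the cv allele has switched, so cv is the middle locus and the order is sc – cv – ct.
sc–cv: (66 + 2)/500 = 0.1360; cv–ct: (29 + 2)/500 = 0.0620.
Expected DCO frequency = 0.1360 × 0.0620 ≈ 0.00843; observed = 2/500 ≈ 0.00400.
Coefficient of coincidence = 0.00400/0.00843 ≈ 0.474.

0.474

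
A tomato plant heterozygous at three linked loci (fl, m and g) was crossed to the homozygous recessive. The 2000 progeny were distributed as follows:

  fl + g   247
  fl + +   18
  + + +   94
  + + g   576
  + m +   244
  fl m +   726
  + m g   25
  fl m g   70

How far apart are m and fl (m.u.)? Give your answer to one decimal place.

The two most frequent reciprocal classes, + + g and fl m +, are the parental types, so the F1 was + + g / fl m +.
The two rarest classes, + m g and fl + +, are the double crossovers. Comparing them with the parentals, only the m allele has switched, so m is the middle locus and the order is fl – m – g.
Crossovers in the fl–m interval produce the single-crossover classes fl + g and + m + (247 + 244 = 491) plus the double crossovers (43).
RF(fl–m) = (491 + 43) / 2000 = 534/2000 = 0.2670 → 26.7 m.u.

26.7 m.u.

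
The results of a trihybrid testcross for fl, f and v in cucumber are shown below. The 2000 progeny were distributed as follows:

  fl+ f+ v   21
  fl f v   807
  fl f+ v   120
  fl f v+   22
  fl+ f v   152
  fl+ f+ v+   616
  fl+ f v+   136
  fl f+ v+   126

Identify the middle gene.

v

The two most frequent reciprocal classes, fl+ f+ v+ and fl f v, are the parental types, so the F1 was fl+ f+ v+ / fl f v.
The two rarest classes, fl+ f+ v and fl f v+, are the double crossovers. Comparing them with the parentals, only the v allele has switched, so v is the middle locus and the order is fl – v – f.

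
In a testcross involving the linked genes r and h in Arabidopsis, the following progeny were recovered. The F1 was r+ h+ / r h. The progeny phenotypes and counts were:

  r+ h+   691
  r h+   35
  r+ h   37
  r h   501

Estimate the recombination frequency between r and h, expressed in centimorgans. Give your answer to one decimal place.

5.7 centimorgans

The recombinant classes are r+ h and r h+: 37 + 35 = 72.
Recombination frequency = 72/1264 = 0.0570 ≈ 5.7%, i.e. 5.7 centimorgans.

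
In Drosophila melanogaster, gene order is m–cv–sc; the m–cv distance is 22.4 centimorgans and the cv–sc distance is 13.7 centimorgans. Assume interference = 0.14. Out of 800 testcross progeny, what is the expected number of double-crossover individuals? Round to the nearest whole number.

Map distances give recombination frequencies of 0.224 and 0.137 for the two intervals.
With interference 0.14 (so coincidence = 0.86), expected double-crossover frequency = 0.224 × 0.137 × 0.86 = 0.02639.
Expected number = 0.02639 × 800 = 21.11 ≈ 21.

21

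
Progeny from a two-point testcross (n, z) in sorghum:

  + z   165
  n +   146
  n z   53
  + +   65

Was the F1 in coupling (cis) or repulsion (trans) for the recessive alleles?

The two most frequent classes are + z (165) and n + (146); these are the parental (non-recombinant) types.
So the F1 carried + z on one chromosome and n + on the other — the recessive alleles are on opposite chromosomes (trans / repulsion).

trans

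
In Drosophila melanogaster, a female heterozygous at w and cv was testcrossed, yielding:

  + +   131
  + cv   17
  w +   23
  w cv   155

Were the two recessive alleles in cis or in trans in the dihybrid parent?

The two most frequent classes are + + (131) and w cv (155); these are the parental (non-recombinant) types.
So the F1 carried + + on one chromosome and w cv on the other — the recessive alleles are on the same chromosome (cis / coupling).

cis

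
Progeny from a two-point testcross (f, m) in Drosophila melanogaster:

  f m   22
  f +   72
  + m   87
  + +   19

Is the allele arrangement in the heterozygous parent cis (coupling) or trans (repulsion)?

trans

The two most frequent classes are + m (87) and f + (72); these are the parental (non-recombinant) types.
So the F1 carried + m on one chromosome and f + on the other — the recessive alleles are on opposite chromosomes (trans / repulsion).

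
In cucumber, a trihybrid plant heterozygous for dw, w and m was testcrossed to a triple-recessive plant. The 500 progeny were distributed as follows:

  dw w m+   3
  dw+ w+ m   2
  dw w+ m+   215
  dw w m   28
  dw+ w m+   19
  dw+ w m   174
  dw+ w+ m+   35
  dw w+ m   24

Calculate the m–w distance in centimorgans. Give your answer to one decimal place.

9.6 centimorgans

The two most frequent reciprocal classes, dw+ w m and dw w+ m+, are the parental types, so the F1 was dw+ w m / dw w+ m+.
The two rarest classes, dw+ w+ m and dw w m+, are the double crossovers. Comparing them with the parentals, only the w allele has switched, so w is the middle locus and the order is dw – w – m.
Crossovers in the w–m interval produce the single-crossover classes dw+ w m+ and dw w+ m (19 + 24 = 43) plus the double crossovers (5).
RF(w–m) = (43 + 5) / 500 = 48/500 = 0.0960 → 9.6 centimorgans.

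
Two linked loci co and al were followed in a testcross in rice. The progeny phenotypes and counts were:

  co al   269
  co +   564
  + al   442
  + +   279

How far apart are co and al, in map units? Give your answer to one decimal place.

The two most frequent classes, + al (442) and co + (564), are the parental types, so the F1 was + al / co +.
The recombinant classes are + + and co al: 279 + 269 = 548.
Recombination frequency = 548/1554 = 0.3526 ≈ 35.3%, i.e. 35.3 map units.

35.3 map units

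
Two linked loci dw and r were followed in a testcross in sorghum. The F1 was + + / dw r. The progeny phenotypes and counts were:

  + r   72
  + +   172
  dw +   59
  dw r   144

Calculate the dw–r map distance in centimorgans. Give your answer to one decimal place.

The recombinant classes are + r and dw +: 72 + 59 = 131.
Recombination frequency = 131/447 = 0.2931 ≈ 29.3%, i.e. 29.3 centimorgans.

29.3 centimorgans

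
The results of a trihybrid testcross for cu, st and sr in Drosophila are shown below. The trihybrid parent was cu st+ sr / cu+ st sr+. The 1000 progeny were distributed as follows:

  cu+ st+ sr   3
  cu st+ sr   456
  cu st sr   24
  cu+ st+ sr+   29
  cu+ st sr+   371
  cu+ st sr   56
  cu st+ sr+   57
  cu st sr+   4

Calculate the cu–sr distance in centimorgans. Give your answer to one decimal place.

The two rarest classes, cu+ st+ sr and cu st sr+, are the double crossovers. Comparing them with the parentals, only the cu allele has switched, so cu is the middle locus and the order is st – cu – sr.
Crossovers in the cu–sr interval produce the single-crossover classes cu st+ sr+ and cu+ st sr (57 + 56 = 113) plus the double crossovers (7).
RF(cu–sr) = (113 + 7) / 1000 = 120/1000 = 0.1200 → 12.0 centimorgans.

12.0 centimorgans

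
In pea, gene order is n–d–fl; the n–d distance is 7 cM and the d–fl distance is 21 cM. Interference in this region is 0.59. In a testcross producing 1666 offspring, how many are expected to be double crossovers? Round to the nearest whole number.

Map distances give recombination frequencies of 0.070 and 0.210 for the two intervals.
With interference 0.59 (so coincidence = 0.41), expected double-crossover frequency = 0.070 × 0.210 × 0.41 = 0.00603.
Expected number = 0.00603 × 1666 = 10.04 ≈ 10.

10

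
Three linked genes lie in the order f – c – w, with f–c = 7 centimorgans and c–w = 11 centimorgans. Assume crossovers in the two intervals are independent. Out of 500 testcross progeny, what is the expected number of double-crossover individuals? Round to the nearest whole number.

Map distances give recombination frequencies of 0.070 and 0.110 for the two intervals.
With no interference, expected double-crossover frequency = 0.070 × 0.110 = 0.00770.
Expected number = 0.00770 × 500 = 3.85 ≈ 4.

4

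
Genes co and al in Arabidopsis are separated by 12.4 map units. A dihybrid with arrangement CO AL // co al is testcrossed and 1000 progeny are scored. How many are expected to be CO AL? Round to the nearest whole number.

A map distance of 12.4 map units corresponds to a recombination frequency of 0.124.
The F1 is CO AL / co al, so CO AL is a parental gamete class with expected frequency (1 − r)/2 = 0.876/2 = 0.4380.
Expected number = 0.4380 × 1000 = 438.00 ≈ 438.

438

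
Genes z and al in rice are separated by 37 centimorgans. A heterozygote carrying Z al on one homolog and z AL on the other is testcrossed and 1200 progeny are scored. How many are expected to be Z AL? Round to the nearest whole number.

A map distance of 37 centimorgans corresponds to a recombination frequency of 0.370.
The F1 is Z al / z AL, so Z AL is a recombinant gamete class with expected frequency r/2 = 0.370/2 = 0.1850.
Expected number = 0.1850 × 1200 = 222.00 ≈ 222.

222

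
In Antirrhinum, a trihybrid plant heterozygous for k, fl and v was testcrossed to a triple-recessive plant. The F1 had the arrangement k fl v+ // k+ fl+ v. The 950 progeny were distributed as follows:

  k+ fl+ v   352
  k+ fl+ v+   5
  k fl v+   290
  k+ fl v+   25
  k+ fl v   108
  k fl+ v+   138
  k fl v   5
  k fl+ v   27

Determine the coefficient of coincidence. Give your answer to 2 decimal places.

0.60

The two rarest classes, k fl v and k+ fl+ v+, are the double crossovers. Comparing them with the parentals, only the v allele has switched, so v is the middle locus and the order is fl – v – k.
fl–v: (246 + 10)/950 = 0.2695; v–k: (52 + 10)/950 = 0.0653.
Expected DCO frequency = 0.2695 × 0.0653 ≈ 0.01760; observed = 10/950 ≈ 0.01053.
Coefficient of coincidence = 0.01053/0.01760 ≈ 0.60.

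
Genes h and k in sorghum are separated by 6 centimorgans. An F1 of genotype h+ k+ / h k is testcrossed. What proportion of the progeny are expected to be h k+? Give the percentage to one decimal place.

3.0%

A map distance of 6 centimorgans corresponds to a recombination frequency of 0.060.
The F1 is h+ k+ / h k, so h k+ is a recombinant gamete class with expected frequency r/2 = 0.060/2 = 0.0300.
That is 0.0300 = 3.0% of the progeny.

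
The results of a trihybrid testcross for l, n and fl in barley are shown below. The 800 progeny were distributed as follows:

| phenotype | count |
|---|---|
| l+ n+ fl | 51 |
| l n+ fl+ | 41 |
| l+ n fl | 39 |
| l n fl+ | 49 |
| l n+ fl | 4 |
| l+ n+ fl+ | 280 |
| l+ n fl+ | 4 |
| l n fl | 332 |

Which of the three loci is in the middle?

The two most frequent reciprocal classes, l n fl and l+ n+ fl+, are the parental types, so the F1 was l n fl / l+ n+ fl+.
The two rarest classes, l n+ fl and l+ n fl+, are the double crossovers. Comparing them with the parentals, only the n allele has switched, so n is the middle locus and the order is fl – n – l.

n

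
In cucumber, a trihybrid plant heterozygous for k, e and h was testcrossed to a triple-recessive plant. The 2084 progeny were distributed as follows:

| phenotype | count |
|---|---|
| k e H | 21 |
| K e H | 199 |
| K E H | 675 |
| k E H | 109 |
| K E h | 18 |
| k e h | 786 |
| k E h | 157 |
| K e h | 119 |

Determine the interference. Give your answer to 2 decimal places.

The two most frequent reciprocal classes, K E H and k e h, are the parental types, so the F1 was K E H / k e h.
The two rarest classes, K E h and k e H, are the double crossovers. Comparing them with the parentals, only the h allele has switched, so h is the middle locus and the order is k – h – e.
k–h: (228 + 39)/2084 = 0.1281; h–e: (356 + 39)/2084 = 0.1895.
Expected DCO frequency = 0.1281 × 0.1895 ≈ 0.02427; observed = 39/2084 ≈ 0.01871.
Coefficient of coincidence = 0.01871/0.02427 ≈ 0.77; interference = 1 − 0.77 = 0.23.

0.23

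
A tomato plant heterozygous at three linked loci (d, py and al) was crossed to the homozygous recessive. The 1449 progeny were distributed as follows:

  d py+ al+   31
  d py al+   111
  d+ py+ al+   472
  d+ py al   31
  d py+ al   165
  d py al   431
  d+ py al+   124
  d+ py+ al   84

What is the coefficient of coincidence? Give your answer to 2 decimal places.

The two most frequent reciprocal classes, d py al and d+ py+ al+, are the parental types, so the F1 was d py al / d+ py+ al+.
The two rarest classes, d+ py al and d py+ al+, are the double crossovers. Comparing them with the parentals, only the d allele has switched, so d is the middle locus and the order is al – d – py.
al–d: (195 + 62)/1449 = 0.1774; d–py: (289 + 62)/1449 = 0.2422.
Expected DCO frequency = 0.1774 × 0.2422 ≈ 0.04297; observed = 62/1449 ≈ 0.04279.
Coefficient of coincidence = 0.04279/0.04297 ≈ 1.00.

1.00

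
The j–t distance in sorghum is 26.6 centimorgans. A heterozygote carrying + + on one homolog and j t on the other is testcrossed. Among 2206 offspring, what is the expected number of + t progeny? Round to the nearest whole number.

A map distance of 26.6 centimorgans corresponds to a recombination frequency of 0.266.
The F1 is + + / j t, so + t is a recombinant gamete class with expected frequency r/2 = 0.266/2 = 0.1330.
Expected number = 0.1330 × 2206 = 293.40 ≈ 293.

293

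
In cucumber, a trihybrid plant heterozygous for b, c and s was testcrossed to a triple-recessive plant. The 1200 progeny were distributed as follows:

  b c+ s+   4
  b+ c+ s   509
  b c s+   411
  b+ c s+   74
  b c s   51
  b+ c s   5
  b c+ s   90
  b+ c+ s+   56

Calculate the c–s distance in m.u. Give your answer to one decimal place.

9.7 m.u.

The two most frequent reciprocal classes, b c s+ and b+ c+ s, are the parental types, so the F1 was b c s+ / b+ c+ s.
The two rarest classes, b c+ s+ and b+ c s, are the double crossovers. Comparing them with the parentals, only the c allele has switched, so c is the middle locus and the order is s – c – b.
Crossovers in the s–c interval produce the single-crossover classes b c s and b+ c+ s+ (51 + 56 = 107) plus the double crossovers (9).
RF(s–c) = (107 + 9) / 1200 = 116/1200 = 0.0967 → 9.7 m.u.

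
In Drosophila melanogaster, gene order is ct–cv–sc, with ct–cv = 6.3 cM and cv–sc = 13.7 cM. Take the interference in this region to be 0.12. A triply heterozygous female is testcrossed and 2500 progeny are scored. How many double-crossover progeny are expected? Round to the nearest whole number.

Map distances give recombination frequencies of 0.063 and 0.137 for the two intervals.
With interference 0.12 (so coincidence = 0.88), expected double-crossover frequency = 0.063 × 0.137 × 0.88 = 0.00760.
Expected number = 0.00760 × 2500 = 18.99 ≈ 19.

19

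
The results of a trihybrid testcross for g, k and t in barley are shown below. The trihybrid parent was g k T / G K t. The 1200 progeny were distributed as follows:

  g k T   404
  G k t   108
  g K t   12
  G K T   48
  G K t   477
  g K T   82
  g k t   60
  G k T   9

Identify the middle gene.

The two rarest classes, G k T and g K t, are the double crossovers. Comparing them with the parentals, only the g allele has switched, so g is the middle locus and the order is k – g – t.

g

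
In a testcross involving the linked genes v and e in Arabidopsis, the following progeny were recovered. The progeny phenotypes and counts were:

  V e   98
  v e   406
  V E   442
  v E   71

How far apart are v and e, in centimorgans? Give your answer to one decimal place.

16.6 centimorgans

The two most frequent classes, V E (442) and v e (406), are the parental types, so the F1 was V E / v e.
The recombinant classes are V e and v E: 98 + 71 = 169.
Recombination frequency = 169/1017 = 0.1662 ≈ 16.6%, i.e. 16.6 centimorgans.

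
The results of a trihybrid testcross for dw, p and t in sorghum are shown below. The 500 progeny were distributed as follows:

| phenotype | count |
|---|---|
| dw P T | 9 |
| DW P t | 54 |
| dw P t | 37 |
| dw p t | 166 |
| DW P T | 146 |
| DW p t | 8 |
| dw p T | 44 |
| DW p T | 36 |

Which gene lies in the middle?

dw

The two most frequent reciprocal classes, DW P T and dw p t, are the parental types, so the F1 was DW P T / dw p t.
The two rarest classes, dw P T and DW p t, are the double crossovers. Comparing them with the parentals, only the dw allele has switched, so dw is the middle locus and the order is p – dw – t.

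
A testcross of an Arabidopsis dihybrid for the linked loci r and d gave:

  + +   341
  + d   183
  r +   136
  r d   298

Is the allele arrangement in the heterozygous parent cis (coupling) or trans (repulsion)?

The two most frequent classes are + + (341) and r d (298); these are the parental (non-recombinant) types.
So the F1 carried + + on one chromosome and r d on the other — the recessive alleles are on the same chromosome (cis / coupling).

cis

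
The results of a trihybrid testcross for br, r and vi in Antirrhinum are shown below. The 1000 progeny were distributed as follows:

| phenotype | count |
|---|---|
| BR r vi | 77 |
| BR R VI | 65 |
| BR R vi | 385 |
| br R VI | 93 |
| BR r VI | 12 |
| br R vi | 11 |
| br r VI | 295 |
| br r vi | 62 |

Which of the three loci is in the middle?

The two most frequent reciprocal classes, BR R vi and br r VI, are the parental types, so the F1 was BR R vi / br r VI.
The two rarest classes, br R vi and BR r VI, are the double crossovers. Comparing them with the parentals, only the br allele has switched, so br is the middle locus and the order is vi – br – r.

br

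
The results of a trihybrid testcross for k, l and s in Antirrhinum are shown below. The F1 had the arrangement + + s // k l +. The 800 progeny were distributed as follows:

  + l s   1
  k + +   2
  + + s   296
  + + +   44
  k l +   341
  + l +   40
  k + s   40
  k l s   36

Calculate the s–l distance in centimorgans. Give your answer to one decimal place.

The two rarest classes, + l s and k + +, are the double crossovers. Comparing them with the parentals, only the l allele has switched, so l is the middle locus and the order is k – l – s.
Crossovers in the l–s interval produce the single-crossover classes + + + and k l s (44 + 36 = 80) plus the double crossovers (3).
RF(l–s) = (80 + 3) / 800 = 83/800 = 0.1037 → 10.4 centimorgans.

10.4 centimorgans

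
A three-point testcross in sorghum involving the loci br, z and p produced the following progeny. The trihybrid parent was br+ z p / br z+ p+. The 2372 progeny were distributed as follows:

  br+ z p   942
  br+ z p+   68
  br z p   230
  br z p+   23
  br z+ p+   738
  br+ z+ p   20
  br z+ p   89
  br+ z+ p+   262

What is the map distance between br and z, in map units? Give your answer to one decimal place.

22.6 map units

The two rarest classes, br+ z+ p and br z p+, are the double crossovers. Comparing them with the parentals, only the z allele has switched, so z is the middle locus and the order is br – z – p.
Crossovers in the br–z interval produce the single-crossover classes br z p and br+ z+ p+ (230 + 262 = 492) plus the double crossovers (43).
RF(br–z) = (492 + 43) / 2372 = 535/2372 = 0.2255 → 22.6 map units.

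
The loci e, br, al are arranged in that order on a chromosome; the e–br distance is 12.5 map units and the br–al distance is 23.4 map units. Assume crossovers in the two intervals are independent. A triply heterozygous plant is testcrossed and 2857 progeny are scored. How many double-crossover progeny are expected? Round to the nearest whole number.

Map distances give recombination frequencies of 0.125 and 0.234 for the two intervals.
With no interference, expected double-crossover frequency = 0.125 × 0.234 = 0.02925.
Expected number = 0.02925 × 2857 = 83.57 ≈ 84.

84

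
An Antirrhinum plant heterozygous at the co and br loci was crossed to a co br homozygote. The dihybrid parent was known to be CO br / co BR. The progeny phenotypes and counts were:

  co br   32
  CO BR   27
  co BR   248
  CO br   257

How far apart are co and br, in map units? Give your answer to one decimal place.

10.5 map units

The recombinant classes are CO BR and co br: 27 + 32 = 59.
Recombination frequency = 59/564 = 0.1046 ≈ 10.5%, i.e. 10.5 map units.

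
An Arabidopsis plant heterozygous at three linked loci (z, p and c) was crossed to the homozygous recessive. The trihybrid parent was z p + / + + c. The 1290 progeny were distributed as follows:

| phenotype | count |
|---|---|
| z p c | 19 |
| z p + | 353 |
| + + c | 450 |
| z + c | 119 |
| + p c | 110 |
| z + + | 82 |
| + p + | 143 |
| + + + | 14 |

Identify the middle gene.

c

The two rarest classes, z p c and + + +, are the double crossovers. Comparing them with the parentals, only the c allele has switched, so c is the middle locus and the order is p – c – z.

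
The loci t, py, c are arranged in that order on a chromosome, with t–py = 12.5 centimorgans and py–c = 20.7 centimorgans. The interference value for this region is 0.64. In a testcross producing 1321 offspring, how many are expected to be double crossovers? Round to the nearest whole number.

Map distances give recombination frequencies of 0.125 and 0.207 for the two intervals.
With interference 0.64 (so coincidence = 0.36), expected double-crossover frequency = 0.125 × 0.207 × 0.36 = 0.00931.
Expected number = 0.00931 × 1321 = 12.31 ≈ 12.

12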